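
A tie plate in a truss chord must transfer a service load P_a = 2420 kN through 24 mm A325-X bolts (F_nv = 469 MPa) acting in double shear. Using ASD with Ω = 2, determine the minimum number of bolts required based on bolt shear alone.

12 bolts

A_b = π·24²/4 = 452.4 mm².
Per-bolt allowable strength R_n/Ω = 469 × 452.4 × 2 / 1000 / 2 = 212.2 kN.
n ≥ 2420 / 212.2 = 11.41 → use 12 bolts.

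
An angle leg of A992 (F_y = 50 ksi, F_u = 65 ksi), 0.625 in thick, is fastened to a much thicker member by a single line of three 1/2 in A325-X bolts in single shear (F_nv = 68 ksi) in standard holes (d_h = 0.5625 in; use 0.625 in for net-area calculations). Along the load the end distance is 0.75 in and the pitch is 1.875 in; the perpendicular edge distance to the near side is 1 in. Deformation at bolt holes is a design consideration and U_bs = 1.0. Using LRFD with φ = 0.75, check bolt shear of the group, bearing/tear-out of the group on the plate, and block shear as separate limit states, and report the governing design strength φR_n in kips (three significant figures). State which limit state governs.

30 kips (bolt shear governs)

Bolt shear: A_b = π·0.5²/4 = 0.1963 in²; R_n = 68 × 0.1963 × 3 × 1 = 40.06 kips → 0.75 × 40.06 = 30 kips.
Bearing: edge l_c = 0.4688, r_n = 22.85 kips; interior l_c = 1.312, r_n = 48.75 kips; R_n = 22.85 + 2·48.75 = 120.4 kips → 90.3 kips.
Block shear: A_gv = 2.812, A_nv = 1.836, A_nt = 0.4297 in²; R_n = min(0.6F_uA_nv, 0.6F_yA_gv) + U_bs·F_u·A_nt = 99.53 kips → 74.6 kips.
Bolt shear governs: 30 kips.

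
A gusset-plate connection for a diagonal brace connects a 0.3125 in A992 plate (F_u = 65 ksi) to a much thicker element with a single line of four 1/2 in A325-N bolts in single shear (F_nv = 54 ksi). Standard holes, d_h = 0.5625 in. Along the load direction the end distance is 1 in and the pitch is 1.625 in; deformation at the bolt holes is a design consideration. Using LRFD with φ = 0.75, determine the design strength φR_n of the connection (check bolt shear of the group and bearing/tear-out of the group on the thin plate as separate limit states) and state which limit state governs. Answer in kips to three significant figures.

31.8 kips (bolt shear governs)

Bolt shear: A_b = π·0.5²/4 = 0.1963 in²; R_n = 54 × 0.1963 × 4 × 1 = 42.41 kips → 0.75 × 42.41 = 31.8 kips.
Bearing (1.2 l_c t F_u ≤ 2.4 d t F_u): upper limit = 2.4·0.5·0.3125·65 = 24.38 kips.
  Edge l_c = 1 − 0.5625/2 = 0.7188 → r_n = 17.52 kips; interior l_c = 1.625 − 0.5625 = 1.062 → r_n = 24.38 kips.
  R_n,bearing = 1·17.52 + 3·24.38 = 90.64 kips → 0.75 × 90.64 = 68 kips.
Bolt shear governs: 31.8 kips.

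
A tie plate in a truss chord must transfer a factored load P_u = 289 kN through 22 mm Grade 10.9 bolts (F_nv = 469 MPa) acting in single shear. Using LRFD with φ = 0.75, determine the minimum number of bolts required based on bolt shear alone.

3 bolts

A_b = π·22²/4 = 380.1 mm².
Per-bolt design strength φR_n = 0.75 × 469 × 380.1 × 1 / 1000 = 133.7 kN.
n ≥ 289 / 133.7 = 2.161 → use 3 bolts.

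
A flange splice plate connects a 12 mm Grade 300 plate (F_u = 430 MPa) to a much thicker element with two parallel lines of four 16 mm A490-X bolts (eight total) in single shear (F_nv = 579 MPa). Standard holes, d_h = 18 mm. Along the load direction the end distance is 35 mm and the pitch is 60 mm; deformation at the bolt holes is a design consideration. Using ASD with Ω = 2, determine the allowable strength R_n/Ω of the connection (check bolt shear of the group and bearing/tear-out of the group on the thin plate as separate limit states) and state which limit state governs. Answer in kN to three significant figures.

Bolt shear: A_b = π·16²/4 = 201.1 mm²; R_n = 579 × 201.1 × 8 × 1 / 1000 = 931.3 kN → 931.3 / 2 = 466 kN.
Bearing (1.2 l_c t F_u ≤ 2.4 d t F_u): upper limit = 2.4·16·12·430 / 1000 = 198.1 kN.
  Edge l_c = 35 − 18/2 = 26 → r_n = 161 kN; interior l_c = 60 − 18 = 42 → r_n = 198.1 kN.
  R_n,bearing = 2·161 + 6·198.1 = 1511 kN → 1511 / 2 = 755 kN.
Bolt shear governs: 466 kN.

466 kN (bolt shear governs)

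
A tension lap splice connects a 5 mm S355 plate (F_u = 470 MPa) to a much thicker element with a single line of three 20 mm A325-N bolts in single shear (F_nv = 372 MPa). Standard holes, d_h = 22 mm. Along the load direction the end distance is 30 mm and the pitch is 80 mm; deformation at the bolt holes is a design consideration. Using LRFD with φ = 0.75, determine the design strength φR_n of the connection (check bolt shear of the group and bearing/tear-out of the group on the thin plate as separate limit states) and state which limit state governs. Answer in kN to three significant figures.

209 kN (bearing governs)

Bolt shear: A_b = π·20²/4 = 314.2 mm²; R_n = 372 × 314.2 × 3 × 1 / 1000 = 350.6 kN → 0.75 × 350.6 = 263 kN.
Bearing (1.2 l_c t F_u ≤ 2.4 d t F_u): upper limit = 2.4·20·5·470 / 1000 = 112.8 kN.
  Edge l_c = 30 − 22/2 = 19 → r_n = 53.58 kN; interior l_c = 80 − 22 = 58 → r_n = 112.8 kN.
  R_n,bearing = 1·53.58 + 2·112.8 = 279.2 kN → 0.75 × 279.2 = 209 kN.
Bearing governs: 209 kN.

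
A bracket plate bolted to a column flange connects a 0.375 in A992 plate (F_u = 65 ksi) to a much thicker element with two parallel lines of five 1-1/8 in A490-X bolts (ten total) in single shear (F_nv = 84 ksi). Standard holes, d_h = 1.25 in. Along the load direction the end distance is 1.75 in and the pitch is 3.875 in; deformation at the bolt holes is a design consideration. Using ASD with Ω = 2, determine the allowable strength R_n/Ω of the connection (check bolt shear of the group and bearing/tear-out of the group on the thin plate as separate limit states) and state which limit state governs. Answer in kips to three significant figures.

Bolt shear: A_b = π·1.125²/4 = 0.994 in²; R_n = 84 × 0.994 × 10 × 1 = 835 kips → 835 / 2 = 417 kips.
Bearing (1.2 l_c t F_u ≤ 2.4 d t F_u): upper limit = 2.4·1.125·0.375·65 = 65.81 kips.
  Edge l_c = 1.75 − 1.25/2 = 1.125 → r_n = 32.91 kips; interior l_c = 3.875 − 1.25 = 2.625 → r_n = 65.81 kips.
  R_n,bearing = 2·32.91 + 8·65.81 = 592.3 kips → 592.3 / 2 = 296 kips.
Bearing governs: 296 kips.

296 kips (bearing governs)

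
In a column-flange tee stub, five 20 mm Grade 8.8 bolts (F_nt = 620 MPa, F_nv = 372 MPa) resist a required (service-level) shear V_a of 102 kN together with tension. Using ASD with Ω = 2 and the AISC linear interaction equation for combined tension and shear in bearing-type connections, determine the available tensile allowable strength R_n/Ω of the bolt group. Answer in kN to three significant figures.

463 kN

A_b = π·20²/4 = 314.2 mm²; f_rv = 102 × 1000 / (5 × 314.2) = 64.94 MPa.
F'_nt = 1.3 F_nt − (Ω F_nt / F_nv) f_rv = 1.3·620 − (2·620/372)·64.94 = 589.5 MPa, capped at F_nt → F'_nt = 589.5 MPa.
R_n = F'_nt · A_b · n = 589.5 × 314.2 × 5 / 1000 = 926.1 kN.
Allowable strength R_n/Ω = 926.1 / 2 = 463 kN.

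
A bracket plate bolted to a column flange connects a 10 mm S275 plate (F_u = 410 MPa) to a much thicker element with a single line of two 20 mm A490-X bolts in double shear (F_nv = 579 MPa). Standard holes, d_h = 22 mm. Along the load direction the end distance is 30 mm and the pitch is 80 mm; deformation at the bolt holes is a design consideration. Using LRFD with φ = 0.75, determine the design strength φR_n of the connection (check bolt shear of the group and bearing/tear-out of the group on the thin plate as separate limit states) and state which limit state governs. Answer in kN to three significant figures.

218 kN (bearing governs)

Bolt shear: A_b = π·20²/4 = 314.2 mm²; R_n = 579 × 314.2 × 2 × 2 / 1000 = 727.6 kN → 0.75 × 727.6 = 546 kN.
Bearing (1.2 l_c t F_u ≤ 2.4 d t F_u): upper limit = 2.4·20·10·410 / 1000 = 196.8 kN.
  Edge l_c = 30 − 22/2 = 19 → r_n = 93.48 kN; interior l_c = 80 − 22 = 58 → r_n = 196.8 kN.
  R_n,bearing = 1·93.48 + 1·196.8 = 290.3 kN → 0.75 × 290.3 = 218 kN.
Bearing governs: 218 kN.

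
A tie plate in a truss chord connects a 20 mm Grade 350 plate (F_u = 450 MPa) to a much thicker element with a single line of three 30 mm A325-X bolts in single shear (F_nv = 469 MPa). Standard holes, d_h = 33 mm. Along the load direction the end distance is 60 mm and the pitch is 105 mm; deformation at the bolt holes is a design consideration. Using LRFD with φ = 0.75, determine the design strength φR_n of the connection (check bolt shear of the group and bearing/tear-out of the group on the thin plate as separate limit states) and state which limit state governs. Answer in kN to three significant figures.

746 kN (bolt shear governs)

Bolt shear: A_b = π·30²/4 = 706.9 mm²; R_n = 469 × 706.9 × 3 × 1 / 1000 = 994.5 kN → 0.75 × 994.5 = 746 kN.
Bearing (1.2 l_c t F_u ≤ 2.4 d t F_u): upper limit = 2.4·30·20·450 / 1000 = 648 kN.
  Edge l_c = 60 − 33/2 = 43.5 → r_n = 469.8 kN; interior l_c = 105 − 33 = 72 → r_n = 648 kN.
  R_n,bearing = 1·469.8 + 2·648 = 1766 kN → 0.75 × 1766 = 1320 kN.
Bolt shear governs: 746 kN.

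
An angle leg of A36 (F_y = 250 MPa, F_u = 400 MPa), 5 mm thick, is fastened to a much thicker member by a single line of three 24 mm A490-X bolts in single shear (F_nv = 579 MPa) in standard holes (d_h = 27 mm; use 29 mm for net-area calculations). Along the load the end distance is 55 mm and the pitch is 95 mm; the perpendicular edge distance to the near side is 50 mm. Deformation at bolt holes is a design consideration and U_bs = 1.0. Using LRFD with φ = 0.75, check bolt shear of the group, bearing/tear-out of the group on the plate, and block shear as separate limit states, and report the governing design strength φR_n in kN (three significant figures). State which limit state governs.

191 kN (block shear governs)

Bolt shear: A_b = π·24²/4 = 452.4 mm²; R_n = 579 × 452.4 × 3 × 1 / 1000 = 785.8 kN → 0.75 × 785.8 = 589 kN.
Bearing: edge l_c = 41.5, r_n = 99.6 kN; interior l_c = 68, r_n = 115.2 kN; R_n = 99.6 + 2·115.2 = 330 kN → 248 kN.
Block shear: A_gv = 1225, A_nv = 862.5, A_nt = 177.5 mm²; R_n = min(0.6F_uA_nv, 0.6F_yA_gv) + U_bs·F_u·A_nt = 254.8 kN → 191 kN.
Block shear governs: 191 kN.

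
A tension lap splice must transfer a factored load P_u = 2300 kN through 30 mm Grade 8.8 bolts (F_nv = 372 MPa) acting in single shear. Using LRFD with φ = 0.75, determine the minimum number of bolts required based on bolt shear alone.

A_b = π·30²/4 = 706.9 mm².
Per-bolt design strength φR_n = 0.75 × 372 × 706.9 × 1 / 1000 = 197.2 kN.
n ≥ 2300 / 197.2 = 11.66 → use 12 bolts.

12 bolts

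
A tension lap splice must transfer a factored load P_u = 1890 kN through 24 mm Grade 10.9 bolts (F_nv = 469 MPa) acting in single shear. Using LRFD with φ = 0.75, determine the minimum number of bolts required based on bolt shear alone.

12 bolts

A_b = π·24²/4 = 452.4 mm².
Per-bolt design strength φR_n = 0.75 × 469 × 452.4 × 1 / 1000 = 159.1 kN.
n ≥ 1890 / 159.1 = 11.88 → use 12 bolts.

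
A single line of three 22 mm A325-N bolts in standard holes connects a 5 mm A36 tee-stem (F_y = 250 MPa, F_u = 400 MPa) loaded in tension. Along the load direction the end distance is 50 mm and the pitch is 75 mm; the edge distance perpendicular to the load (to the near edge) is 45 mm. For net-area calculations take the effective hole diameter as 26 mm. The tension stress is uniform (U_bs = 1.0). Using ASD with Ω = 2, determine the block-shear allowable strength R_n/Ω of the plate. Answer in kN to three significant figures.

107 kN

Shear plane L_v = 50 + 2·75 = 200 mm; A_gv = 200 × 5 = 1000 mm².
A_nv = (200 − 2.5·26) × 5 = 675 mm².
A_nt = (45 − 0.5·26) × 5 = 160 mm².
0.6 F_u A_nv = 162 kN; 0.6 F_y A_gv = 150 kN → shear yielding governs the shear term.
R_n = 150 + 1.0 × 400 × 160 / 1000 = 214 kN.
Allowable strength R_n/Ω = 214 / 2 = 107 kN.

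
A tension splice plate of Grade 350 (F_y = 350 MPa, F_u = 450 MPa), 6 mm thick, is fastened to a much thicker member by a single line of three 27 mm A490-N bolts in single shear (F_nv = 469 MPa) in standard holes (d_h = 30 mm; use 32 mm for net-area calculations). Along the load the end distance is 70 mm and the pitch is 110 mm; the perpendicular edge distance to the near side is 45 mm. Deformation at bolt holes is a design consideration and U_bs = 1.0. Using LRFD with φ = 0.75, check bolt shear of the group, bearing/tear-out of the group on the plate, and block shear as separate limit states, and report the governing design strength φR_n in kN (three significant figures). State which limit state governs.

314 kN (block shear governs)

Bolt shear: A_b = π·27²/4 = 572.6 mm²; R_n = 469 × 572.6 × 3 × 1 / 1000 = 805.6 kN → 0.75 × 805.6 = 604 kN.
Bearing: edge l_c = 55, r_n = 175 kN; interior l_c = 80, r_n = 175 kN; R_n = 175 + 2·175 = 524.9 kN → 394 kN.
Block shear: A_gv = 1740, A_nv = 1260, A_nt = 174 mm²; R_n = min(0.6F_uA_nv, 0.6F_yA_gv) + U_bs·F_u·A_nt = 418.5 kN → 314 kN.
Block shear governs: 314 kN.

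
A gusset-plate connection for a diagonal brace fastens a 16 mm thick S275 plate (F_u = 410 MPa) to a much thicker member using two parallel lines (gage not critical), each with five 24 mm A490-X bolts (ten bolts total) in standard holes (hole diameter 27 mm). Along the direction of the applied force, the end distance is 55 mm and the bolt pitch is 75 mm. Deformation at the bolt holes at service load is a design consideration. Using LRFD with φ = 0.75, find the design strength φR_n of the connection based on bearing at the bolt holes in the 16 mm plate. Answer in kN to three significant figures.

2760 kN

Per bolt r_n = 1.2 l_c t F_u ≤ 2.4 d t F_u; upper limit = 2.4 × 24 × 16 × 410 / 1000 = 377.9 kN.
Edge bolt: l_c = 55 − 27/2 = 41.5 mm → 1.2 × 41.5 × 16 × 410 / 1000 = 326.7 → r_n = 326.7 kN.
Interior bolts: l_c = 75 − 27 = 48 mm → 1.2 × 48 × 16 × 410 / 1000 = 377.9 → r_n = 377.9 kN.
R_n = 2 × 326.7 + 8 × 377.9 = 3676 kN.
Design strength φR_n = 0.75 × 3676 = 2760 kN.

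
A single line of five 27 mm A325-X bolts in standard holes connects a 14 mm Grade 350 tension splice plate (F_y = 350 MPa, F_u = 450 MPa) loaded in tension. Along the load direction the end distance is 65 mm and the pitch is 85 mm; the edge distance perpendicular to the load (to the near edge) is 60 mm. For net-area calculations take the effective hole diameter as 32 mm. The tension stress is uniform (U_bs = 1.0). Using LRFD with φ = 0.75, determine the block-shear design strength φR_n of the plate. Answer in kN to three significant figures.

Shear plane L_v = 65 + 4·85 = 405 mm; A_gv = 405 × 14 = 5670 mm².
A_nv = (405 − 4.5·32) × 14 = 3654 mm².
A_nt = (60 − 0.5·32) × 14 = 616 mm².
0.6 F_u A_nv = 986.6 kN; 0.6 F_y A_gv = 1191 kN → shear rupture governs the shear term.
R_n = 986.6 + 1.0 × 450 × 616 / 1000 = 1264 kN.
Design strength φR_n = 0.75 × 1264 = 948 kN.

948 kN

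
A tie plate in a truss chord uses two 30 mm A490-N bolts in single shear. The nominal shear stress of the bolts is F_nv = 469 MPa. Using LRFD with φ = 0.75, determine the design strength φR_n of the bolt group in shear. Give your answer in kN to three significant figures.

A_b = π × 30² / 4 = 706.9 mm².
R_n = F_nv · A_b · n · n_s = 469 × 706.9 × 2 × 1 / 1000 = 663 kN.
Design strength φR_n = 0.75 × 663 = 497 kN.

497 kN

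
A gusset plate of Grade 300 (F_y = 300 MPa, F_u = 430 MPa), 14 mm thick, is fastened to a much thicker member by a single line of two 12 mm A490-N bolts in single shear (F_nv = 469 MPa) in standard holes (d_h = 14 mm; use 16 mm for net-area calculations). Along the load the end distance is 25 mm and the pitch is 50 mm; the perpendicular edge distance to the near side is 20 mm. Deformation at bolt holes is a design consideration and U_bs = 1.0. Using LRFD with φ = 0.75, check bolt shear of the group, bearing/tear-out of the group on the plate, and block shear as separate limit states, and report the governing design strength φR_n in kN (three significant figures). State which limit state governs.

79.6 kN (bolt shear governs)

Bolt shear: A_b = π·12²/4 = 113.1 mm²; R_n = 469 × 113.1 × 2 × 1 / 1000 = 106.1 kN → 0.75 × 106.1 = 79.6 kN.
Bearing: edge l_c = 18, r_n = 130 kN; interior l_c = 36, r_n = 173.4 kN; R_n = 130 + 1·173.4 = 303.4 kN → 228 kN.
Block shear: A_gv = 1050, A_nv = 714, A_nt = 168 mm²; R_n = min(0.6F_uA_nv, 0.6F_yA_gv) + U_bs·F_u·A_nt = 256.5 kN → 192 kN.
Bolt shear governs: 79.6 kN.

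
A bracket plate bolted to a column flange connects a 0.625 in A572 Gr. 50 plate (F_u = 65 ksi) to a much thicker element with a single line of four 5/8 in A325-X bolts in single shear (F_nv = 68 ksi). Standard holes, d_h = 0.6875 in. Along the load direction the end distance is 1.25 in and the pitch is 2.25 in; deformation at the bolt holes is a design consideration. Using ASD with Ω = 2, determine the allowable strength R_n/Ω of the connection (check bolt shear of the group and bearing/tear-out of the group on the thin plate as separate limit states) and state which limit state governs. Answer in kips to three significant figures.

Bolt shear: A_b = π·0.625²/4 = 0.3068 in²; R_n = 68 × 0.3068 × 4 × 1 = 83.45 kips → 83.45 / 2 = 41.7 kips.
Bearing (1.2 l_c t F_u ≤ 2.4 d t F_u): upper limit = 2.4·0.625·0.625·65 = 60.94 kips.
  Edge l_c = 1.25 − 0.6875/2 = 0.9062 → r_n = 44.18 kips; interior l_c = 2.25 − 0.6875 = 1.562 → r_n = 60.94 kips.
  R_n,bearing = 1·44.18 + 3·60.94 = 227 kips → 227 / 2 = 113 kips.
Bolt shear governs: 41.7 kips.

41.7 kips (bolt shear governs)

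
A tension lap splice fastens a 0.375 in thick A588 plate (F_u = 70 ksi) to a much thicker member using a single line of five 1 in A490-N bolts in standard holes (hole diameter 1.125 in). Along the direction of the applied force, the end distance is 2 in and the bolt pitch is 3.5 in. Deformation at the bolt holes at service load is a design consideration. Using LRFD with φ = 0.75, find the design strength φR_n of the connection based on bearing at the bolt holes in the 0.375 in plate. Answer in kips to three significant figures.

Per bolt r_n = 1.2 l_c t F_u ≤ 2.4 d t F_u; upper limit = 2.4 × 1 × 0.375 × 70 = 63 kips.
Edge bolt: l_c = 2 − 1.125/2 = 1.438 in → 1.2 × 1.438 × 0.375 × 70 = 45.28 → r_n = 45.28 kips.
Interior bolts: l_c = 3.5 − 1.125 = 2.375 in → 1.2 × 2.375 × 0.375 × 70 = 74.81 → r_n = 63 kips.
R_n = 1 × 45.28 + 4 × 63 = 297.3 kips.
Design strength φR_n = 0.75 × 297.3 = 223 kips.

223 kips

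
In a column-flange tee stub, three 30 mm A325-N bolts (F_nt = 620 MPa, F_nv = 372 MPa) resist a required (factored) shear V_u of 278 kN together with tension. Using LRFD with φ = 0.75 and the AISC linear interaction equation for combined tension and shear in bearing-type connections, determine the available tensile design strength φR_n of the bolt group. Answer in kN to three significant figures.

A_b = π·30²/4 = 706.9 mm²; f_rv = 278 × 1000 / (3 × 706.9) = 131.1 MPa.
F'_nt = 1.3 F_nt − (F_nt / φF_nv) f_rv = 1.3·620 − (620/(0.75·372))·131.1 = 514.7 MPa, capped at F_nt → F'_nt = 514.7 MPa.
R_n = F'_nt · A_b · n = 514.7 × 706.9 × 3 / 1000 = 1091 kN.
Design strength φR_n = 0.75 × 1091 = 819 kN.

819 kN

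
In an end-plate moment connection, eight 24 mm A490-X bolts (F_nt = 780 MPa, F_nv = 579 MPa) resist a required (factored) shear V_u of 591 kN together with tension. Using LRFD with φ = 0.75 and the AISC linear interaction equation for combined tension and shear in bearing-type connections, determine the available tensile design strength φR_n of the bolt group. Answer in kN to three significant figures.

1960 kN

A_b = π·24²/4 = 452.4 mm²; f_rv = 591 × 1000 / (8 × 452.4) = 163.3 MPa.
F'_nt = 1.3 F_nt − (F_nt / φF_nv) f_rv = 1.3·780 − (780/(0.75·579))·163.3 = 720.7 MPa, capped at F_nt → F'_nt = 720.7 MPa.
R_n = F'_nt · A_b · n = 720.7 × 452.4 × 8 / 1000 = 2608 kN.
Design strength φR_n = 0.75 × 2608 = 1960 kN.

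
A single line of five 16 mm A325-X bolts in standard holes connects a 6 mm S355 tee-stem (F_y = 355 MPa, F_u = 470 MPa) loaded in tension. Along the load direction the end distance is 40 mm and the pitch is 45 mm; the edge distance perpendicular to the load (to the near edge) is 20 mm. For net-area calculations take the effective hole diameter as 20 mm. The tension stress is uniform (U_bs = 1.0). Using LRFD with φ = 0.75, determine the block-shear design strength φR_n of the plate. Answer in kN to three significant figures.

186 kN

Shear plane L_v = 40 + 4·45 = 220 mm; A_gv = 220 × 6 = 1320 mm².
A_nv = (220 − 4.5·20) × 6 = 780 mm².
A_nt = (20 − 0.5·20) × 6 = 60 mm².
0.6 F_u A_nv = 220 kN; 0.6 F_y A_gv = 281.2 kN → shear rupture governs the shear term.
R_n = 220 + 1.0 × 470 × 60 / 1000 = 248.2 kN.
Design strength φR_n = 0.75 × 248.2 = 186 kN.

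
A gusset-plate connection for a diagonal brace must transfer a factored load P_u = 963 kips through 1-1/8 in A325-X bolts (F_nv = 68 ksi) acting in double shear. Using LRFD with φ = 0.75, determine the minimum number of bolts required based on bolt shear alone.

A_b = π·1.125²/4 = 0.994 in².
Per-bolt design strength φR_n = 0.75 × 68 × 0.994 × 2 = 101.4 kips.
n ≥ 963 / 101.4 = 9.498 → use 10 bolts.

10 bolts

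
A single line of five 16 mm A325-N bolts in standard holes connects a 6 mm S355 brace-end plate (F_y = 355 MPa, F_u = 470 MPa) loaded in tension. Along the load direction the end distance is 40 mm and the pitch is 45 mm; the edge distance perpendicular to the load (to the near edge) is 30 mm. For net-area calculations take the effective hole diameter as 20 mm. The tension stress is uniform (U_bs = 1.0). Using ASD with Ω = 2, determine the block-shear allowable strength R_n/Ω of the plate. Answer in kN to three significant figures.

138 kN

Shear plane L_v = 40 + 4·45 = 220 mm; A_gv = 220 × 6 = 1320 mm².
A_nv = (220 − 4.5·20) × 6 = 780 mm².
A_nt = (30 − 0.5·20) × 6 = 120 mm².
0.6 F_u A_nv = 220 kN; 0.6 F_y A_gv = 281.2 kN → shear rupture governs the shear term.
R_n = 220 + 1.0 × 470 × 120 / 1000 = 276.4 kN.
Allowable strength R_n/Ω = 276.4 / 2 = 138 kN.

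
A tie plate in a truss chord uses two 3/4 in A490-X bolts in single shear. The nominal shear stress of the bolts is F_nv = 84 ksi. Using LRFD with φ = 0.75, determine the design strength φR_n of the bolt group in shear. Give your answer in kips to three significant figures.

55.7 kips

A_b = π × 0.75² / 4 = 0.4418 in².
R_n = F_nv · A_b · n · n_s = 84 × 0.4418 × 2 × 1 = 74.22 kips.
Design strength φR_n = 0.75 × 74.22 = 55.7 kips.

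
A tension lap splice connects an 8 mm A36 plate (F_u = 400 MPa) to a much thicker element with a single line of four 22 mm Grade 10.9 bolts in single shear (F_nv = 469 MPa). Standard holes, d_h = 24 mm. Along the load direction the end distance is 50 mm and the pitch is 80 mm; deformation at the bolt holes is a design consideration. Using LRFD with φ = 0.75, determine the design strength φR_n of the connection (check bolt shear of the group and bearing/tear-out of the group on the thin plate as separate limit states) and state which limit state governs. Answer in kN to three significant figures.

Bolt shear: A_b = π·22²/4 = 380.1 mm²; R_n = 469 × 380.1 × 4 × 1 / 1000 = 713.1 kN → 0.75 × 713.1 = 535 kN.
Bearing (1.2 l_c t F_u ≤ 2.4 d t F_u): upper limit = 2.4·22·8·400 / 1000 = 169 kN.
  Edge l_c = 50 − 24/2 = 38 → r_n = 145.9 kN; interior l_c = 80 − 24 = 56 → r_n = 169 kN.
  R_n,bearing = 1·145.9 + 3·169 = 652.8 kN → 0.75 × 652.8 = 490 kN.
Bearing governs: 490 kN.

490 kN (bearing governs)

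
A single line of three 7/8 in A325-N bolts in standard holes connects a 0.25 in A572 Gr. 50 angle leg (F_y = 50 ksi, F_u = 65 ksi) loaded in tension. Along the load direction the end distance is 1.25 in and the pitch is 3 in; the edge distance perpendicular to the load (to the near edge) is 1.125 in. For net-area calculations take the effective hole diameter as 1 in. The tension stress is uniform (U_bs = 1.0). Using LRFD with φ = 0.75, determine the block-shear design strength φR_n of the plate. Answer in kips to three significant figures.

Shear plane L_v = 1.25 + 2·3 = 7.25 in; A_gv = 7.25 × 0.25 = 1.812 in².
A_nv = (7.25 − 2.5·1) × 0.25 = 1.188 in².
A_nt = (1.125 − 0.5·1) × 0.25 = 0.1562 in².
0.6 F_u A_nv = 46.31 kips; 0.6 F_y A_gv = 54.38 kips → shear rupture governs the shear term.
R_n = 46.31 + 1.0 × 65 × 0.1562 = 56.47 kips.
Design strength φR_n = 0.75 × 56.47 = 42.4 kips.

42.4 kips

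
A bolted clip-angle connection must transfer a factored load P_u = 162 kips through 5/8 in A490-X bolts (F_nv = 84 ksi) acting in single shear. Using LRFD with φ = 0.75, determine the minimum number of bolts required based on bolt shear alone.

9 bolts

A_b = π·0.625²/4 = 0.3068 in².
Per-bolt design strength φR_n = 0.75 × 84 × 0.3068 × 1 = 19.33 kips.
n ≥ 162 / 19.33 = 8.382 → use 9 bolts.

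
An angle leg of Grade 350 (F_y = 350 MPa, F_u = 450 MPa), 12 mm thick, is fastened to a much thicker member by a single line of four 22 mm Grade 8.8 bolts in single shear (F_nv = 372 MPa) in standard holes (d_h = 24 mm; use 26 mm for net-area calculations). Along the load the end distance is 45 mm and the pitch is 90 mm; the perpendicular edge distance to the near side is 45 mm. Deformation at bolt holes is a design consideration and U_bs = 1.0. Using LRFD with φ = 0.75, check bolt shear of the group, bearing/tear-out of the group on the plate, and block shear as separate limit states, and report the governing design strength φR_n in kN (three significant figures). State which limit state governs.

Bolt shear: A_b = π·22²/4 = 380.1 mm²; R_n = 372 × 380.1 × 4 × 1 / 1000 = 565.6 kN → 0.75 × 565.6 = 424 kN.
Bearing: edge l_c = 33, r_n = 213.8 kN; interior l_c = 66, r_n = 285.1 kN; R_n = 213.8 + 3·285.1 = 1069 kN → 802 kN.
Block shear: A_gv = 3780, A_nv = 2688, A_nt = 384 mm²; R_n = min(0.6F_uA_nv, 0.6F_yA_gv) + U_bs·F_u·A_nt = 898.6 kN → 674 kN.
Bolt shear governs: 424 kN.

424 kN (bolt shear governs)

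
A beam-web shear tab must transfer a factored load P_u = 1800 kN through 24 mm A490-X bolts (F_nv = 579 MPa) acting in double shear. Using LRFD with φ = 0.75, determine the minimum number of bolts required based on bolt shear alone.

A_b = π·24²/4 = 452.4 mm².
Per-bolt design strength φR_n = 0.75 × 579 × 452.4 × 2 / 1000 = 392.9 kN.
n ≥ 1800 / 392.9 = 4.581 → use 5 bolts.

5 bolts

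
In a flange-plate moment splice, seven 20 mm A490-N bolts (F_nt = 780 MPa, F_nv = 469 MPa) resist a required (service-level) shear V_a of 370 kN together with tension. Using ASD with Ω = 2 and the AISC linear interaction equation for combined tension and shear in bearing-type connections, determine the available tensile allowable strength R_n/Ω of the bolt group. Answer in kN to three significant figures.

A_b = π·20²/4 = 314.2 mm²; f_rv = 370 × 1000 / (7 × 314.2) = 168.2 MPa.
F'_nt = 1.3 F_nt − (Ω F_nt / F_nv) f_rv = 1.3·780 − (2·780/469)·168.2 = 454.4 MPa, capped at F_nt → F'_nt = 454.4 MPa.
R_n = F'_nt · A_b · n = 454.4 × 314.2 × 7 / 1000 = 999.2 kN.
Allowable strength R_n/Ω = 999.2 / 2 = 500 kN.

500 kN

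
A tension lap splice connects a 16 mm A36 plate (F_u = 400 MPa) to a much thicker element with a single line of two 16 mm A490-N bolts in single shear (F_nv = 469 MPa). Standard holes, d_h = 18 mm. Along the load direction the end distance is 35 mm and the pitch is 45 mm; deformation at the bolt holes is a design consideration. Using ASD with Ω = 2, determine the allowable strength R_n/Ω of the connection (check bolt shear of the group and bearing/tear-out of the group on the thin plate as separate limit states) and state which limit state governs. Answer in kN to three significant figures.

94.3 kN (bolt shear governs)

Bolt shear: A_b = π·16²/4 = 201.1 mm²; R_n = 469 × 201.1 × 2 × 1 / 1000 = 188.6 kN → 188.6 / 2 = 94.3 kN.
Bearing (1.2 l_c t F_u ≤ 2.4 d t F_u): upper limit = 2.4·16·16·400 / 1000 = 245.8 kN.
  Edge l_c = 35 − 18/2 = 26 → r_n = 199.7 kN; interior l_c = 45 − 18 = 27 → r_n = 207.4 kN.
  R_n,bearing = 1·199.7 + 1·207.4 = 407 kN → 407 / 2 = 204 kN.
Bolt shear governs: 94.3 kN.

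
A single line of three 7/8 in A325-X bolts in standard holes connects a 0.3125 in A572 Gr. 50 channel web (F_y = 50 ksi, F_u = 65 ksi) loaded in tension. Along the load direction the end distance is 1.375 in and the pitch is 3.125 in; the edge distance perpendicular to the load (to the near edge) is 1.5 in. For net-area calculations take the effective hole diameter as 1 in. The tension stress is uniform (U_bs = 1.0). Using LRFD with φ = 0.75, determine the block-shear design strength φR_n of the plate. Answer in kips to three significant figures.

62.1 kips

Shear plane L_v = 1.375 + 2·3.125 = 7.625 in; A_gv = 7.625 × 0.3125 = 2.383 in².
A_nv = (7.625 − 2.5·1) × 0.3125 = 1.602 in².
A_nt = (1.5 − 0.5·1) × 0.3125 = 0.3125 in².
0.6 F_u A_nv = 62.46 kips; 0.6 F_y A_gv = 71.48 kips → shear rupture governs the shear term.
R_n = 62.46 + 1.0 × 65 × 0.3125 = 82.77 kips.
Design strength φR_n = 0.75 × 82.77 = 62.1 kips.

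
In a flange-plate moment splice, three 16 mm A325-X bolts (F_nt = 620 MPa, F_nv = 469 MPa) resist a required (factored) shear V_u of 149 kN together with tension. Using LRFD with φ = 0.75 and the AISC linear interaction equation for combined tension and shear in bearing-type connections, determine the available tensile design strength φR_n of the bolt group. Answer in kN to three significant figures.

168 kN

A_b = π·16²/4 = 201.1 mm²; f_rv = 149 × 1000 / (3 × 201.1) = 247 MPa.
F'_nt = 1.3 F_nt − (F_nt / φF_nv) f_rv = 1.3·620 − (620/(0.75·469))·247 = 370.6 MPa, capped at F_nt → F'_nt = 370.6 MPa.
R_n = F'_nt · A_b · n = 370.6 × 201.1 × 3 / 1000 = 223.5 kN.
Design strength φR_n = 0.75 × 223.5 = 168 kN.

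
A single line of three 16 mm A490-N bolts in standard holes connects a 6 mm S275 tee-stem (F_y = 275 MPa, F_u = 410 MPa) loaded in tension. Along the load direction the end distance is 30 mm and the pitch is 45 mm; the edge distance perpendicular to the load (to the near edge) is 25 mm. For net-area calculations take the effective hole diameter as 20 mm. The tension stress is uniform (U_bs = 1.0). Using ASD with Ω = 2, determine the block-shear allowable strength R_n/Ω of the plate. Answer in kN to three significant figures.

70.1 kN

Shear plane L_v = 30 + 2·45 = 120 mm; A_gv = 120 × 6 = 720 mm².
A_nv = (120 − 2.5·20) × 6 = 420 mm².
A_nt = (25 − 0.5·20) × 6 = 90 mm².
0.6 F_u A_nv = 103.3 kN; 0.6 F_y A_gv = 118.8 kN → shear rupture governs the shear term.
R_n = 103.3 + 1.0 × 410 × 90 / 1000 = 140.2 kN.
Allowable strength R_n/Ω = 140.2 / 2 = 70.1 kN.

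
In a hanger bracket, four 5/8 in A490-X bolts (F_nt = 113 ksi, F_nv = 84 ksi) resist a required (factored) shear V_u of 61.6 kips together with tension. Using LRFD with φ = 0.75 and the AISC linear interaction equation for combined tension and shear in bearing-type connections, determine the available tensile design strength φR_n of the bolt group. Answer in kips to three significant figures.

A_b = π·0.625²/4 = 0.3068 in²; f_rv = 61.6 / (4 × 0.3068) = 50.2 ksi.
F'_nt = 1.3 F_nt − (F_nt / φF_nv) f_rv = 1.3·113 − (113/(0.75·84))·50.2 = 56.87 ksi, capped at F_nt → F'_nt = 56.87 ksi.
R_n = F'_nt · A_b · n = 56.87 × 0.3068 × 4 = 69.78 kips.
Design strength φR_n = 0.75 × 69.78 = 52.3 kips.

52.3 kips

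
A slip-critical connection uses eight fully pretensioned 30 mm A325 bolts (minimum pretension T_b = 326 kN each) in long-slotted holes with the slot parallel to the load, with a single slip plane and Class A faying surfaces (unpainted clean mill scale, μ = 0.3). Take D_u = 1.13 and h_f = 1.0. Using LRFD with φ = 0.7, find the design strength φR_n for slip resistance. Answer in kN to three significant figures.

R_n = μ · D_u · h_f · T_b · n_s · n_b = 0.3 × 1.13 × 1.0 × 326 × 1 × 8 = 884.1 kN.
Design strength φR_n = 0.7 × 884.1 = 619 kN.

619 kN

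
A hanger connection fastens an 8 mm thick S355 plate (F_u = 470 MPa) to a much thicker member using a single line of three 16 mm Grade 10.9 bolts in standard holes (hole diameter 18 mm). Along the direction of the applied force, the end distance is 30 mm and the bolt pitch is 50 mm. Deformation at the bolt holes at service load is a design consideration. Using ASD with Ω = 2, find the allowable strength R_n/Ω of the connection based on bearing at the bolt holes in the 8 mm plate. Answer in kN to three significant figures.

Per bolt r_n = 1.2 l_c t F_u ≤ 2.4 d t F_u; upper limit = 2.4 × 16 × 8 × 470 / 1000 = 144.4 kN.
Edge bolt: l_c = 30 − 18/2 = 21 mm → 1.2 × 21 × 8 × 470 / 1000 = 94.75 → r_n = 94.75 kN.
Interior bolts: l_c = 50 − 18 = 32 mm → 1.2 × 32 × 8 × 470 / 1000 = 144.4 → r_n = 144.4 kN.
R_n = 1 × 94.75 + 2 × 144.4 = 383.5 kN.
Allowable strength R_n/Ω = 383.5 / 2 = 192 kN.

192 kN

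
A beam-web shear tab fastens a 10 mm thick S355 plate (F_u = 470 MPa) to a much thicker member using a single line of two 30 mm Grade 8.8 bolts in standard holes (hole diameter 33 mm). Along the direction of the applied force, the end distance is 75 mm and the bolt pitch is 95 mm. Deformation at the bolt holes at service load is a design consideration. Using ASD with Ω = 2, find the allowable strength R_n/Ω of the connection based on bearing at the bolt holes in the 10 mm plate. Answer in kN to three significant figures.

Per bolt r_n = 1.2 l_c t F_u ≤ 2.4 d t F_u; upper limit = 2.4 × 30 × 10 × 470 / 1000 = 338.4 kN.
Edge bolt: l_c = 75 − 33/2 = 58.5 mm → 1.2 × 58.5 × 10 × 470 / 1000 = 329.9 → r_n = 329.9 kN.
Interior bolts: l_c = 95 − 33 = 62 mm → 1.2 × 62 × 10 × 470 / 1000 = 349.7 → r_n = 338.4 kN.
R_n = 1 × 329.9 + 1 × 338.4 = 668.3 kN.
Allowable strength R_n/Ω = 668.3 / 2 = 334 kN.

334 kN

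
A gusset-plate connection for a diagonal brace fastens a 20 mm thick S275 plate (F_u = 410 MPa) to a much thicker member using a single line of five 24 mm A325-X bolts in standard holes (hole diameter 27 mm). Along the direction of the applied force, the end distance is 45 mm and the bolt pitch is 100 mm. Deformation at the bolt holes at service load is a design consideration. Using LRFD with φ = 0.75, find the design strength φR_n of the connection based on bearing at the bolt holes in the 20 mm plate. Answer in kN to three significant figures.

1650 kN

Per bolt r_n = 1.2 l_c t F_u ≤ 2.4 d t F_u; upper limit = 2.4 × 24 × 20 × 410 / 1000 = 472.3 kN.
Edge bolt: l_c = 45 − 27/2 = 31.5 mm → 1.2 × 31.5 × 20 × 410 / 1000 = 310 → r_n = 310 kN.
Interior bolts: l_c = 100 − 27 = 73 mm → 1.2 × 73 × 20 × 410 / 1000 = 718.3 → r_n = 472.3 kN.
R_n = 1 × 310 + 4 × 472.3 = 2199 kN.
Design strength φR_n = 0.75 × 2199 = 1650 kN.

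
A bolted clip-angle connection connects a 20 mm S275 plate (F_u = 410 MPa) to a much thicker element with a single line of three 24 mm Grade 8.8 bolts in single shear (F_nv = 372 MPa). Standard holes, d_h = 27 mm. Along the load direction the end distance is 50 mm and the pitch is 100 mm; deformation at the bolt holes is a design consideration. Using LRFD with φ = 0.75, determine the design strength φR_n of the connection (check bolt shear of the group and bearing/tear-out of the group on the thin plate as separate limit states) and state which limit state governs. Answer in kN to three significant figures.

Bolt shear: A_b = π·24²/4 = 452.4 mm²; R_n = 372 × 452.4 × 3 × 1 / 1000 = 504.9 kN → 0.75 × 504.9 = 379 kN.
Bearing (1.2 l_c t F_u ≤ 2.4 d t F_u): upper limit = 2.4·24·20·410 / 1000 = 472.3 kN.
  Edge l_c = 50 − 27/2 = 36.5 → r_n = 359.2 kN; interior l_c = 100 − 27 = 73 → r_n = 472.3 kN.
  R_n,bearing = 1·359.2 + 2·472.3 = 1304 kN → 0.75 × 1304 = 978 kN.
Bolt shear governs: 379 kN.

379 kN (bolt shear governs)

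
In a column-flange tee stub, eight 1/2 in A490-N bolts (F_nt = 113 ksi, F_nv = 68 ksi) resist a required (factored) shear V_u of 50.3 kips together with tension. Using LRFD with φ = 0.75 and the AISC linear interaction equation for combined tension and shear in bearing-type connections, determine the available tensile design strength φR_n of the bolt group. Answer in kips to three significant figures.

A_b = π·0.5²/4 = 0.1963 in²; f_rv = 50.3 / (8 × 0.1963) = 32.02 ksi.
F'_nt = 1.3 F_nt − (F_nt / φF_nv) f_rv = 1.3·113 − (113/(0.75·68))·32.02 = 75.95 ksi, capped at F_nt → F'_nt = 75.95 ksi.
R_n = F'_nt · A_b · n = 75.95 × 0.1963 × 8 = 119.3 kips.
Design strength φR_n = 0.75 × 119.3 = 89.5 kips.

89.5 kips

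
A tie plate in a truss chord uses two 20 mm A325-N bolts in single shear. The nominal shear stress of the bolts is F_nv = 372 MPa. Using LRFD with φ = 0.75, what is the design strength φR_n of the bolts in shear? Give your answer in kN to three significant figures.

A_b = π × 20² / 4 = 314.2 mm².
R_n = F_nv · A_b · n · n_s = 372 × 314.2 × 2 × 1 / 1000 = 233.7 kN.
Design strength φR_n = 0.75 × 233.7 = 175 kN.

175 kN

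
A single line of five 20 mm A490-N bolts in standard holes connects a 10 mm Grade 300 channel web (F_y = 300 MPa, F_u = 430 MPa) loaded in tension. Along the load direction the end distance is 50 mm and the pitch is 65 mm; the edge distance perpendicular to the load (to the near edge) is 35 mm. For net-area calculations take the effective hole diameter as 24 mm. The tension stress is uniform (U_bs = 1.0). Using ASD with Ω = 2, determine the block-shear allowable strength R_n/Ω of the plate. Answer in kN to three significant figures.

310 kN

Shear plane L_v = 50 + 4·65 = 310 mm; A_gv = 310 × 10 = 3100 mm².
A_nv = (310 − 4.5·24) × 10 = 2020 mm².
A_nt = (35 − 0.5·24) × 10 = 230 mm².
0.6 F_u A_nv = 521.2 kN; 0.6 F_y A_gv = 558 kN → shear rupture governs the shear term.
R_n = 521.2 + 1.0 × 430 × 230 / 1000 = 620.1 kN.
Allowable strength R_n/Ω = 620.1 / 2 = 310 kN.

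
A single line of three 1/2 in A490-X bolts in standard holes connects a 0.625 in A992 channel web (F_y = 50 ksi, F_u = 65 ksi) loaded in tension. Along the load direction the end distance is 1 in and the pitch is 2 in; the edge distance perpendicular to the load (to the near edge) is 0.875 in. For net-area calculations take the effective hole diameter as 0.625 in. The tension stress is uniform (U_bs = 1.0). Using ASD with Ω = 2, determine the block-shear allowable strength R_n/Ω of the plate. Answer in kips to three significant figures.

Shear plane L_v = 1 + 2·2 = 5 in; A_gv = 5 × 0.625 = 3.125 in².
A_nv = (5 − 2.5·0.625) × 0.625 = 2.148 in².
A_nt = (0.875 − 0.5·0.625) × 0.625 = 0.3516 in².
0.6 F_u A_nv = 83.79 kips; 0.6 F_y A_gv = 93.75 kips → shear rupture governs the shear term.
R_n = 83.79 + 1.0 × 65 × 0.3516 = 106.6 kips.
Allowable strength R_n/Ω = 106.6 / 2 = 53.3 kips.

53.3 kips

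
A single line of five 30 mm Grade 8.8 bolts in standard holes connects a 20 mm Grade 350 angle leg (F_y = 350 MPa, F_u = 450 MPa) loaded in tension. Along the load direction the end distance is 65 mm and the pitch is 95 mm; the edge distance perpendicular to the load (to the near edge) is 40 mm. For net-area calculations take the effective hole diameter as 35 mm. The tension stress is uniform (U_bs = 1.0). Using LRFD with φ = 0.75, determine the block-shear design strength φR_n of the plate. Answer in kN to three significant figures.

Shear plane L_v = 65 + 4·95 = 445 mm; A_gv = 445 × 20 = 8900 mm².
A_nv = (445 − 4.5·35) × 20 = 5750 mm².
A_nt = (40 − 0.5·35) × 20 = 450 mm².
0.6 F_u A_nv = 1552 kN; 0.6 F_y A_gv = 1869 kN → shear rupture governs the shear term.
R_n = 1552 + 1.0 × 450 × 450 / 1000 = 1755 kN.
Design strength φR_n = 0.75 × 1755 = 1320 kN.

1320 kN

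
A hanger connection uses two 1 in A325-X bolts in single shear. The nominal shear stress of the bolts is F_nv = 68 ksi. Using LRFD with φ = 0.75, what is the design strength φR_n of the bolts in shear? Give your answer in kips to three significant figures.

A_b = π × 1² / 4 = 0.7854 in².
R_n = F_nv · A_b · n · n_s = 68 × 0.7854 × 2 × 1 = 106.8 kips.
Design strength φR_n = 0.75 × 106.8 = 80.1 kips.

80.1 kips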